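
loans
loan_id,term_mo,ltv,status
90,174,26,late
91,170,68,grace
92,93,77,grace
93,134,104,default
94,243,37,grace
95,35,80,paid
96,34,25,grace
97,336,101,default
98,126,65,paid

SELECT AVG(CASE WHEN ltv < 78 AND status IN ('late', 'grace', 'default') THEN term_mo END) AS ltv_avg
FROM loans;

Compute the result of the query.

142.8

loan_id=90: ✓ → 174
loan_id=91: ✓ → 170
loan_id=92: ✓ → 93
loan_id=93: ✗
loan_id=94: ✓ → 243
loan_id=95: ✗
loan_id=96: ✓ → 34
loan_id=97: ✗
loan_id=98: ✗
ltv_avg = (174 + 170 + 93 + 243 + 34) / 5 = 142.8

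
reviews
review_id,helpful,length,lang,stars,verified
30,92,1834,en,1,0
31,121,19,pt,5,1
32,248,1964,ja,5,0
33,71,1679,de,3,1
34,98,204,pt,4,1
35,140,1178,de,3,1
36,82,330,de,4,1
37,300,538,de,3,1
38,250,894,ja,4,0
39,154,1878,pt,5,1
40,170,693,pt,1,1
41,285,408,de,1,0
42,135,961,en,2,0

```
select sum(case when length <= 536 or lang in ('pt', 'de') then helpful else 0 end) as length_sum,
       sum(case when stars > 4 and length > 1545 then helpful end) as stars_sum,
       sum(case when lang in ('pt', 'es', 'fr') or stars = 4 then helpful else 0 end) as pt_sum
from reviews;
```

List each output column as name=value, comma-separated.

[length_sum: length <= 536 or lang in ('pt', 'de')]
review_id=30: ✗
review_id=31: ✓ → 121
review_id=32: ✗
review_id=33: ✓ → 71
review_id=34: ✓ → 98
review_id=35: ✓ → 140
review_id=36: ✓ → 82
review_id=37: ✓ → 300
review_id=38: ✗
review_id=39: ✓ → 154
review_id=40: ✓ → 170
review_id=41: ✓ → 285
review_id=42: ✗
length_sum = 121 + 71 + 98 + 140 + 82 + 300 + 154 + 170 + 285 = 1421
—
[stars_sum: stars > 4 and length > 1545]
review_id=30: ✗
review_id=31: ✗
review_id=32: ✓ → 248
review_id=33: ✗
review_id=34: ✗
review_id=35: ✗
review_id=36: ✗
review_id=37: ✗
review_id=38: ✗
review_id=39: ✓ → 154
review_id=40: ✗
review_id=41: ✗
review_id=42: ✗
stars_sum = 248 + 154 = 402
—
[pt_sum: lang in ('pt', 'es', 'fr') or stars = 4]
review_id=30: ✗
review_id=31: ✓ → 121
review_id=32: ✗
review_id=33: ✗
review_id=34: ✓ → 98
review_id=35: ✗
review_id=36: ✓ → 82
review_id=37: ✗
review_id=38: ✓ → 250
review_id=39: ✓ → 154
review_id=40: ✓ → 170
review_id=41: ✗
review_id=42: ✗
pt_sum = 121 + 98 + 82 + 250 + 154 + 170 = 875

length_sum=1421, stars_sum=402, pt_sum=875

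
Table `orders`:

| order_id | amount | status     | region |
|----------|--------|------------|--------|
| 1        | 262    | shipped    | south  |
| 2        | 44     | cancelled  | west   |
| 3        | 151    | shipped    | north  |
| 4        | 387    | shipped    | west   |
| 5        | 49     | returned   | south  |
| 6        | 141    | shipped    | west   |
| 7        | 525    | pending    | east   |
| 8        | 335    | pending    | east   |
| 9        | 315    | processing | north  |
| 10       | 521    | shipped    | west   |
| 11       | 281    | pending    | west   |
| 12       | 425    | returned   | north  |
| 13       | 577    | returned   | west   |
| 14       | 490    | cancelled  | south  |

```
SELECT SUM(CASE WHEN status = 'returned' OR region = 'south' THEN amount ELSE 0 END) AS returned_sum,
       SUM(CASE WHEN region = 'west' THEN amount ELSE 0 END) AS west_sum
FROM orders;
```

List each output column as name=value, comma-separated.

returned_sum=1803, west_sum=1951

[returned_sum: status = 'returned' OR region = 'south']
order_id=1: ✓ → 262
order_id=2: ✗
order_id=3: ✗
order_id=4: ✗
order_id=5: ✓ → 49
order_id=6: ✗
order_id=7: ✗
order_id=8: ✗
order_id=9: ✗
order_id=10: ✗
order_id=11: ✗
order_id=12: ✓ → 425
order_id=13: ✓ → 577
order_id=14: ✓ → 490
returned_sum = 262 + 49 + 425 + 577 + 490 = 1803
—
[west_sum: region = 'west']
order_id=1: ✗
order_id=2: ✓ → 44
order_id=3: ✗
order_id=4: ✓ → 387
order_id=5: ✗
order_id=6: ✓ → 141
order_id=7: ✗
order_id=8: ✗
order_id=9: ✗
order_id=10: ✓ → 521
order_id=11: ✓ → 281
order_id=12: ✗
order_id=13: ✓ → 577
order_id=14: ✗
west_sum = 44 + 387 + 141 + 521 + 281 + 577 = 1951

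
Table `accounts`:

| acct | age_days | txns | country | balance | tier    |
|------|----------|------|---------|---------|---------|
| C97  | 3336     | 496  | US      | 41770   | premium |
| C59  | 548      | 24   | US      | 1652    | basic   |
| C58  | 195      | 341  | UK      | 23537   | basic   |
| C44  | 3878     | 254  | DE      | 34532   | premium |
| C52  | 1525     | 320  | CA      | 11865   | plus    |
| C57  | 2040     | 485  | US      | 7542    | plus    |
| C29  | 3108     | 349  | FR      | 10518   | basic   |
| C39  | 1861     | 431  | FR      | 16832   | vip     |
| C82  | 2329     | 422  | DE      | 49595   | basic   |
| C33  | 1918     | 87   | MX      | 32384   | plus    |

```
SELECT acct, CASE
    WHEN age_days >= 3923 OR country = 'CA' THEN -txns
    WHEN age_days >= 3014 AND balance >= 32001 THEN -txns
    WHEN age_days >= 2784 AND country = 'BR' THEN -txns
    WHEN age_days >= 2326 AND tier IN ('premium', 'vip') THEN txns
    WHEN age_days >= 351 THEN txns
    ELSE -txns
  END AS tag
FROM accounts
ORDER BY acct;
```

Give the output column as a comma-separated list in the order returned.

349, 87, 431, -254, -320, 485, -341, 24, 422, -496

acct=C29: age_days >= 351 → 349
acct=C33: age_days >= 351 → 87
acct=C39: age_days >= 351 → 431
acct=C44: age_days >= 3014 AND balance >= 32001 → -254
acct=C52: age_days >= 3923 OR country = 'CA' → -320
acct=C57: age_days >= 351 → 485
acct=C58: ELSE → -341
acct=C59: age_days >= 351 → 24
acct=C82: age_days >= 351 → 422
acct=C97: age_days >= 3014 AND balance >= 32001 → -496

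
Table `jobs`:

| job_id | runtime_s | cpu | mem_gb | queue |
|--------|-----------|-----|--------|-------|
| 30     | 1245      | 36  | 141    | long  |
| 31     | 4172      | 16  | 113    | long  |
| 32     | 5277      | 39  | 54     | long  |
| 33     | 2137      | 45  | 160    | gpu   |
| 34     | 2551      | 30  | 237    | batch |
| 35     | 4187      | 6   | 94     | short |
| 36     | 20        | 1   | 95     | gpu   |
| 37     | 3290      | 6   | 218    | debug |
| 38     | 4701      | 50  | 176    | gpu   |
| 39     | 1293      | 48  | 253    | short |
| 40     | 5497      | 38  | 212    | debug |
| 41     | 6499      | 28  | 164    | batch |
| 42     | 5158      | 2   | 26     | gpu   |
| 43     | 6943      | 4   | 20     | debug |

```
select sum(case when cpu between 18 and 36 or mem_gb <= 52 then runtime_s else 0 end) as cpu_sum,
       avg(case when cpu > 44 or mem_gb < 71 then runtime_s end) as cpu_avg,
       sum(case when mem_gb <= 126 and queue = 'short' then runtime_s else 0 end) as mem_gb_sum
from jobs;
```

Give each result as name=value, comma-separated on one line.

cpu_sum=22396, cpu_avg=4251.5, mem_gb_sum=4187

[cpu_sum: cpu between 18 and 36 or mem_gb <= 52]
job_id=30: ✓ → 1245
job_id=31: ✗
job_id=32: ✗
job_id=33: ✗
job_id=34: ✓ → 2551
job_id=35: ✗
job_id=36: ✗
job_id=37: ✗
job_id=38: ✗
job_id=39: ✗
job_id=40: ✗
job_id=41: ✓ → 6499
job_id=42: ✓ → 5158
job_id=43: ✓ → 6943
cpu_sum = 1245 + 2551 + 6499 + 5158 + 6943 = 22396
—
[cpu_avg: cpu > 44 or mem_gb < 71]
job_id=30: ✗
job_id=31: ✗
job_id=32: ✓ → 5277
job_id=33: ✓ → 2137
job_id=34: ✗
job_id=35: ✗
job_id=36: ✗
job_id=37: ✗
job_id=38: ✓ → 4701
job_id=39: ✓ → 1293
job_id=40: ✗
job_id=41: ✗
job_id=42: ✓ → 5158
job_id=43: ✓ → 6943
cpu_avg = (5277 + 2137 + 4701 + 1293 + 5158 + 6943) / 6 = 4251.5
—
[mem_gb_sum: mem_gb <= 126 and queue = 'short']
job_id=30: ✗
job_id=31: ✗
job_id=32: ✗
job_id=33: ✗
job_id=34: ✗
job_id=35: ✓ → 4187
job_id=36: ✗
job_id=37: ✗
job_id=38: ✗
job_id=39: ✗
job_id=40: ✗
job_id=41: ✗
job_id=42: ✗
job_id=43: ✗
mem_gb_sum = 4187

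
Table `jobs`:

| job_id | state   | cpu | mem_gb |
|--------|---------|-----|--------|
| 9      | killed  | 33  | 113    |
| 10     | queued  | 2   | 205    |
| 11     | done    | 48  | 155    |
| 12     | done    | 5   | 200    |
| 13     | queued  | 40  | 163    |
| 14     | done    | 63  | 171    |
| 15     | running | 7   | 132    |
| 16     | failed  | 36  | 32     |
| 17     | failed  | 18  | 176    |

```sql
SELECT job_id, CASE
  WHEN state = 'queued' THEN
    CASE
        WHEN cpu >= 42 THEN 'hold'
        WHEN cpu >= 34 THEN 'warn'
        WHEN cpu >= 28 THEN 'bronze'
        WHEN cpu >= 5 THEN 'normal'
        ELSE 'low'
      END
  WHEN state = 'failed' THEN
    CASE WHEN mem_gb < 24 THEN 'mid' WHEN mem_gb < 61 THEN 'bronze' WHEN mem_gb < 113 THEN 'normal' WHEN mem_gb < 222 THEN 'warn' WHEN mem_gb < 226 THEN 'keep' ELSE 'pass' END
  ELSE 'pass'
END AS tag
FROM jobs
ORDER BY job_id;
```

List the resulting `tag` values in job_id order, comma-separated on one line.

job_id=9: state='killed' → outer ELSE → pass
job_id=10: state='queued' → inner[ELSE] → low
job_id=11: state='done' → outer ELSE → pass
job_id=12: state='done' → outer ELSE → pass
job_id=13: state='queued' → inner[cpu >= 34] → warn
job_id=14: state='done' → outer ELSE → pass
job_id=15: state='running' → outer ELSE → pass
job_id=16: state='failed' → inner[mem_gb < 61] → bronze
job_id=17: state='failed' → inner[mem_gb < 222] → warn

pass, low, pass, pass, warn, pass, pass, bronze, warn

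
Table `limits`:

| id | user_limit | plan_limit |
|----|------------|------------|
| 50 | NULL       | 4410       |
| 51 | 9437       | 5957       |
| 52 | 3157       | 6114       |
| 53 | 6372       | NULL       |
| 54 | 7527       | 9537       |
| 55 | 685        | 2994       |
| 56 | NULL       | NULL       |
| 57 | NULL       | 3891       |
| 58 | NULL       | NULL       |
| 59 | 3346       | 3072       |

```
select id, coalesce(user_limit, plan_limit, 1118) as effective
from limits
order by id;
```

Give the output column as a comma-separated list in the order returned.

4410, 9437, 3157, 6372, 7527, 685, 1118, 3891, 1118, 3346

id=50: user_limit=NULL, plan_limit=4410 → 4410
id=51: user_limit=9437 → 9437
id=52: user_limit=3157 → 3157
id=53: user_limit=6372 → 6372
id=54: user_limit=7527 → 7527
id=55: user_limit=685 → 685
id=56: user_limit=NULL, plan_limit=NULL, → literal 1118 → 1118
id=57: user_limit=NULL, plan_limit=3891 → 3891
id=58: user_limit=NULL, plan_limit=NULL, → literal 1118 → 1118
id=59: user_limit=3346 → 3346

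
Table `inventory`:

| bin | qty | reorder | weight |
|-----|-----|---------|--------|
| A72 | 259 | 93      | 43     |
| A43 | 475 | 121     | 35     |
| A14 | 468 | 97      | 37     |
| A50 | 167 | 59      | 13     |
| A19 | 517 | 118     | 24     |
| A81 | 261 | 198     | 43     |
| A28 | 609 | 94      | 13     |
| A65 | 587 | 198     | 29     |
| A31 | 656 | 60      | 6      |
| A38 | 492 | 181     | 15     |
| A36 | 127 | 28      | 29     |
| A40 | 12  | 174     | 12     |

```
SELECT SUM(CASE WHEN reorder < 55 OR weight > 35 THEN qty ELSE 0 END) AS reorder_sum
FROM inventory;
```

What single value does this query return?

1115

bin=A72: ✓ → 259
bin=A43: ✗
bin=A14: ✓ → 468
bin=A50: ✗
bin=A19: ✗
bin=A81: ✓ → 261
bin=A28: ✗
bin=A65: ✗
bin=A31: ✗
bin=A38: ✗
bin=A36: ✓ → 127
bin=A40: ✗
reorder_sum = 259 + 468 + 261 + 127 = 1115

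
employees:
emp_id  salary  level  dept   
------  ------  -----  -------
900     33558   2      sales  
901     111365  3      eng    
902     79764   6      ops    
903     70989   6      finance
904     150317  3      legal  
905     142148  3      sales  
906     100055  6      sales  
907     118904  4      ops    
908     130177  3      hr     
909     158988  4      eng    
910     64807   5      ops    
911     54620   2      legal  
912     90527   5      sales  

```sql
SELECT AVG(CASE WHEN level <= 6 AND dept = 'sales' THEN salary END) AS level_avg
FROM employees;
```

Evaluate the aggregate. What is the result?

91572

emp_id=900: ✓ → 33558
emp_id=901: ✗
emp_id=902: ✗
emp_id=903: ✗
emp_id=904: ✗
emp_id=905: ✓ → 142148
emp_id=906: ✓ → 100055
emp_id=907: ✗
emp_id=908: ✗
emp_id=909: ✗
emp_id=910: ✗
emp_id=911: ✗
emp_id=912: ✓ → 90527
level_avg = (33558 + 142148 + 100055 + 90527) / 4 = 91572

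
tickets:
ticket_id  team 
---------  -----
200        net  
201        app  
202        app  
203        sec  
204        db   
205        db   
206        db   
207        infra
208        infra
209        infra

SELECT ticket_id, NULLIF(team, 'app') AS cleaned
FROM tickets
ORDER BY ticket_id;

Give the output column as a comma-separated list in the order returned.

ticket_id=200: team=net vs app: differ → net
ticket_id=201: team=app vs app: equal → NULL
ticket_id=202: team=app vs app: equal → NULL
ticket_id=203: team=sec vs app: differ → sec
ticket_id=204: team=db vs app: differ → db
ticket_id=205: team=db vs app: differ → db
ticket_id=206: team=db vs app: differ → db
ticket_id=207: team=infra vs app: differ → infra
ticket_id=208: team=infra vs app: differ → infra
ticket_id=209: team=infra vs app: differ → infra

net, NULL, NULL, sec, db, db, db, infra, infra, infra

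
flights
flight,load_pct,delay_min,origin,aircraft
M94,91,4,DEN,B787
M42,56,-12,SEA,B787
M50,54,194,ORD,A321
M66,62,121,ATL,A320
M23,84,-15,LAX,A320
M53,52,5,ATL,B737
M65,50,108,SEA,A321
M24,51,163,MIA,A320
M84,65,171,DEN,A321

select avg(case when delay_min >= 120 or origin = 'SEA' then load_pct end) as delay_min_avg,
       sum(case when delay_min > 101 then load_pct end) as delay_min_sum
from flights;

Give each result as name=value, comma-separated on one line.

[delay_min_avg: delay_min >= 120 or origin = 'SEA']
flight=M94: ✗
flight=M42: ✓ → 56
flight=M50: ✓ → 54
flight=M66: ✓ → 62
flight=M23: ✗
flight=M53: ✗
flight=M65: ✓ → 50
flight=M24: ✓ → 51
flight=M84: ✓ → 65
delay_min_avg = (56 + 54 + 62 + 50 + 51 + 65) / 6 = 56.3333333333
—
[delay_min_sum: delay_min > 101]
flight=M94: ✗
flight=M42: ✗
flight=M50: ✓ → 54
flight=M66: ✓ → 62
flight=M23: ✗
flight=M53: ✗
flight=M65: ✓ → 50
flight=M24: ✓ → 51
flight=M84: ✓ → 65
delay_min_sum = 54 + 62 + 50 + 51 + 65 = 282

delay_min_avg=56.3333333333, delay_min_sum=282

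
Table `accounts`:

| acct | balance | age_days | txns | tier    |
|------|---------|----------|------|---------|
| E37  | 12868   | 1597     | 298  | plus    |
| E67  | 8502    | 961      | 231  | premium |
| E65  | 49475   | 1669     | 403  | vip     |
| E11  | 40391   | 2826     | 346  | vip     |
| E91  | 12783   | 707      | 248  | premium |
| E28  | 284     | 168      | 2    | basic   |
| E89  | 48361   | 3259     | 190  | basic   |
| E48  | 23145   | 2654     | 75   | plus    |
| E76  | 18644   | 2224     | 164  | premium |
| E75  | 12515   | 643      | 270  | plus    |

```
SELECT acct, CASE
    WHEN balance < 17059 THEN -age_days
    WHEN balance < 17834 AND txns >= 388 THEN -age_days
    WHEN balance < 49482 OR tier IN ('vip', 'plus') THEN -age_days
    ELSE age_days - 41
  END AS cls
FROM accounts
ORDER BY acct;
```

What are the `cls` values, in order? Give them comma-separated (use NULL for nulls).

acct=E11: balance < 49482 OR tier IN ('vip', 'plus') → -2826
acct=E28: balance < 17059 → -168
acct=E37: balance < 17059 → -1597
acct=E48: balance < 49482 OR tier IN ('vip', 'plus') → -2654
acct=E65: balance < 49482 OR tier IN ('vip', 'plus') → -1669
acct=E67: balance < 17059 → -961
acct=E75: balance < 17059 → -643
acct=E76: balance < 49482 OR tier IN ('vip', 'plus') → -2224
acct=E89: balance < 49482 OR tier IN ('vip', 'plus') → -3259
acct=E91: balance < 17059 → -707

-2826, -168, -1597, -2654, -1669, -961, -643, -2224, -3259, -707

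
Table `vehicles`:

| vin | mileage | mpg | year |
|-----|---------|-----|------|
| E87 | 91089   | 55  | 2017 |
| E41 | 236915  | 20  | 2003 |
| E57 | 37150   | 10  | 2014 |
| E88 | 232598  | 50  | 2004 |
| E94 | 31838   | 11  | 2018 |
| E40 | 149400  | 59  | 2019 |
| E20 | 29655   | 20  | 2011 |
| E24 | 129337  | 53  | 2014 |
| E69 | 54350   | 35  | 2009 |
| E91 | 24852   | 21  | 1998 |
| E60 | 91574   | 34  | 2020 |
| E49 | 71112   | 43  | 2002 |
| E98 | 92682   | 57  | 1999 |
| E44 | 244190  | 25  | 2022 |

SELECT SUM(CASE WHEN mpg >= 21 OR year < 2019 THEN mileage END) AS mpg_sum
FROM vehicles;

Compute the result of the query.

vin=E87: ✓ → 91089
vin=E41: ✓ → 236915
vin=E57: ✓ → 37150
vin=E88: ✓ → 232598
vin=E94: ✓ → 31838
vin=E40: ✓ → 149400
vin=E20: ✓ → 29655
vin=E24: ✓ → 129337
vin=E69: ✓ → 54350
vin=E91: ✓ → 24852
vin=E60: ✓ → 91574
vin=E49: ✓ → 71112
vin=E98: ✓ → 92682
vin=E44: ✓ → 244190
mpg_sum = 91089 + 236915 + 37150 + 232598 + 31838 + 149400 + 29655 + 129337 + 54350 + 24852 + 91574 + 71112 + 92682 + 244190 = 1516742

1516742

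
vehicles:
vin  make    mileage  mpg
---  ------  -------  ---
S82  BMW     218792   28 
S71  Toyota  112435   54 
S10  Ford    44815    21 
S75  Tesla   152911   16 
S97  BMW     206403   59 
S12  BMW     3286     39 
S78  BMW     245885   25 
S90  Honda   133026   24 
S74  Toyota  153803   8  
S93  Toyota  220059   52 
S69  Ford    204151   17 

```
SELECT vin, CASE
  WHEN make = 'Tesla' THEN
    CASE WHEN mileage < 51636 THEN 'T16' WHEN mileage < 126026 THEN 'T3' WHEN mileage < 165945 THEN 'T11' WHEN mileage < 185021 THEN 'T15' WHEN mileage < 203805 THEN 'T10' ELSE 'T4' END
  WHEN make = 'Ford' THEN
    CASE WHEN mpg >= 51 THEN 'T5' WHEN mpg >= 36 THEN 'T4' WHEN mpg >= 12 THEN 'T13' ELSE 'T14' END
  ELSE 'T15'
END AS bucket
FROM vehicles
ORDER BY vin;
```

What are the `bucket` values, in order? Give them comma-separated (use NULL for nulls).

vin=S10: make='Ford' → inner[mpg >= 12] → T13
vin=S12: make='BMW' → outer ELSE → T15
vin=S69: make='Ford' → inner[mpg >= 12] → T13
vin=S71: make='Toyota' → outer ELSE → T15
vin=S74: make='Toyota' → outer ELSE → T15
vin=S75: make='Tesla' → inner[mileage < 165945] → T11
vin=S78: make='BMW' → outer ELSE → T15
vin=S82: make='BMW' → outer ELSE → T15
vin=S90: make='Honda' → outer ELSE → T15
vin=S93: make='Toyota' → outer ELSE → T15
vin=S97: make='BMW' → outer ELSE → T15

T13, T15, T13, T15, T15, T11, T15, T15, T15, T15, T15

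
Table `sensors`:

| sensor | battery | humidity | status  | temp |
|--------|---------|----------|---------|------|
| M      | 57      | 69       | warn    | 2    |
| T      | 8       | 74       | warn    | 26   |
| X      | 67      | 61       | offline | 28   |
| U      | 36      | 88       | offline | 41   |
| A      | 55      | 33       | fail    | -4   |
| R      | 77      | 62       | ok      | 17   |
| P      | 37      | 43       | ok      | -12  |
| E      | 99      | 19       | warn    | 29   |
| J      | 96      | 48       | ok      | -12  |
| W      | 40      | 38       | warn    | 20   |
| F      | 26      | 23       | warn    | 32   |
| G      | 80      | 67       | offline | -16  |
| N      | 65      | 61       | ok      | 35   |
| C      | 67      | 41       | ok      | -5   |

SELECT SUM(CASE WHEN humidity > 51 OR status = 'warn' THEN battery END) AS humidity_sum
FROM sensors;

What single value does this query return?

555

sensor=M: ✓ → 57
sensor=T: ✓ → 8
sensor=X: ✓ → 67
sensor=U: ✓ → 36
sensor=A: ✗
sensor=R: ✓ → 77
sensor=P: ✗
sensor=E: ✓ → 99
sensor=J: ✗
sensor=W: ✓ → 40
sensor=F: ✓ → 26
sensor=G: ✓ → 80
sensor=N: ✓ → 65
sensor=C: ✗
humidity_sum = 57 + 8 + 67 + 36 + 77 + 99 + 40 + 26 + 80 + 65 = 555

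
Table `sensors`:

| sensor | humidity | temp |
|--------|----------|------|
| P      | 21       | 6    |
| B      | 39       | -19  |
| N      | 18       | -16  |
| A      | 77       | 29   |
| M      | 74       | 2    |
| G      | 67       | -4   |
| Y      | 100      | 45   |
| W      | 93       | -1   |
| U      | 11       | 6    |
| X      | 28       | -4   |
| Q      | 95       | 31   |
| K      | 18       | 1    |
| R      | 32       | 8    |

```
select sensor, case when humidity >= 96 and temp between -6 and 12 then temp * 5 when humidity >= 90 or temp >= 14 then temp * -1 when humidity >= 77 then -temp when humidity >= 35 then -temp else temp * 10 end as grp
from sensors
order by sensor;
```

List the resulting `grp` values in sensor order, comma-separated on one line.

sensor=A: humidity >= 90 or temp >= 14 → -29
sensor=B: humidity >= 35 → 19
sensor=G: humidity >= 35 → 4
sensor=K: ELSE → 10
sensor=M: humidity >= 35 → -2
sensor=N: ELSE → -160
sensor=P: ELSE → 60
sensor=Q: humidity >= 90 or temp >= 14 → -31
sensor=R: ELSE → 80
sensor=U: ELSE → 60
sensor=W: humidity >= 90 or temp >= 14 → 1
sensor=X: ELSE → -40
sensor=Y: humidity >= 90 or temp >= 14 → -45

-29, 19, 4, 10, -2, -160, 60, -31, 80, 60, 1, -40, -45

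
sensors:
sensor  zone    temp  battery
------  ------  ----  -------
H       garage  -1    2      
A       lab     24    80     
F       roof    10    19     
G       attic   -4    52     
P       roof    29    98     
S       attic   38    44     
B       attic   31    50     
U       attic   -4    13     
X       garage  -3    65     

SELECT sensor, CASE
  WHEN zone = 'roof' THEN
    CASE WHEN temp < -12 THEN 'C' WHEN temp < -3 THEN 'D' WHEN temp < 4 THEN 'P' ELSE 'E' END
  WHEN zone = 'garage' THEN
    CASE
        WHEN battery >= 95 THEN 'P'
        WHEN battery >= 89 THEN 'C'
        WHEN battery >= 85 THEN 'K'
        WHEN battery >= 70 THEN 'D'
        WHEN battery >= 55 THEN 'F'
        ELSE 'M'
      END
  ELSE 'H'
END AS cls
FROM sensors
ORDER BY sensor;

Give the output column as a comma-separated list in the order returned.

sensor=A: zone='lab' → outer ELSE → H
sensor=B: zone='attic' → outer ELSE → H
sensor=F: zone='roof' → inner[ELSE] → E
sensor=G: zone='attic' → outer ELSE → H
sensor=H: zone='garage' → inner[ELSE] → M
sensor=P: zone='roof' → inner[ELSE] → E
sensor=S: zone='attic' → outer ELSE → H
sensor=U: zone='attic' → outer ELSE → H
sensor=X: zone='garage' → inner[battery >= 55] → F

H, H, E, H, M, E, H, H, F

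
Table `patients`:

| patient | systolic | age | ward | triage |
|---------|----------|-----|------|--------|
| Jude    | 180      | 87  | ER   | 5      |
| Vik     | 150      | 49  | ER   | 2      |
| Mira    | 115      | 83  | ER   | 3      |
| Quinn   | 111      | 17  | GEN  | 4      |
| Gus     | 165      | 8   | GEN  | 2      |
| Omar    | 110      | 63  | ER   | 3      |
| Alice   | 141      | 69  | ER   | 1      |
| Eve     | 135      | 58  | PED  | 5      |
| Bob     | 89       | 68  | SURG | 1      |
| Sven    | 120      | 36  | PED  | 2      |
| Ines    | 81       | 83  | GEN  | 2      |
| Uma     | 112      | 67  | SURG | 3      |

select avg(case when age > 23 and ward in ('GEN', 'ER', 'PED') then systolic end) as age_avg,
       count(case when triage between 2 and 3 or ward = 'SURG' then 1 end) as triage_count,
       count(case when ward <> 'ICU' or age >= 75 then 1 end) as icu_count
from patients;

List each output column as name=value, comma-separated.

age_avg=129, triage_count=8, icu_count=12

[age_avg: age > 23 and ward in ('GEN', 'ER', 'PED')]
patient=Jude: ✓ → 180
patient=Vik: ✓ → 150
patient=Mira: ✓ → 115
patient=Quinn: ✗
patient=Gus: ✗
patient=Omar: ✓ → 110
patient=Alice: ✓ → 141
patient=Eve: ✓ → 135
patient=Bob: ✗
patient=Sven: ✓ → 120
patient=Ines: ✓ → 81
patient=Uma: ✗
age_avg = (180 + 150 + 115 + 110 + 141 + 135 + 120 + 81) / 8 = 129
—
[triage_count: triage between 2 and 3 or ward = 'SURG']
patient=Jude: ✗
patient=Vik: ✓ → 1
patient=Mira: ✓ → 1
patient=Quinn: ✗
patient=Gus: ✓ → 1
patient=Omar: ✓ → 1
patient=Alice: ✗
patient=Eve: ✗
patient=Bob: ✓ → 1
patient=Sven: ✓ → 1
patient=Ines: ✓ → 1
patient=Uma: ✓ → 1
triage_count = COUNT(1, 1, 1, 1, 1, 1, 1, 1) = 8
—
[icu_count: ward <> 'ICU' or age >= 75]
patient=Jude: ✓ → 1
patient=Vik: ✓ → 1
patient=Mira: ✓ → 1
patient=Quinn: ✓ → 1
patient=Gus: ✓ → 1
patient=Omar: ✓ → 1
patient=Alice: ✓ → 1
patient=Eve: ✓ → 1
patient=Bob: ✓ → 1
patient=Sven: ✓ → 1
patient=Ines: ✓ → 1
patient=Uma: ✓ → 1
icu_count = COUNT(1, 1, 1, 1, 1, 1, 1, 1, 1, 1, 1, 1) = 12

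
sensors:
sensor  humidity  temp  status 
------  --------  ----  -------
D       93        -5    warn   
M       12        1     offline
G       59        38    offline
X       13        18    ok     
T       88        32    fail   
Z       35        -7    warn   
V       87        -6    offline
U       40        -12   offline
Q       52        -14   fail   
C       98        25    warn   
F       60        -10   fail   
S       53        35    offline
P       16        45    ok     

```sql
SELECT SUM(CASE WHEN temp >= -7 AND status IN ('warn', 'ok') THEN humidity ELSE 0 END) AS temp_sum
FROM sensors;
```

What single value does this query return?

255

sensor=D: ✓ → 93
sensor=M: ✗
sensor=G: ✗
sensor=X: ✓ → 13
sensor=T: ✗
sensor=Z: ✓ → 35
sensor=V: ✗
sensor=U: ✗
sensor=Q: ✗
sensor=C: ✓ → 98
sensor=F: ✗
sensor=S: ✗
sensor=P: ✓ → 16
temp_sum = 93 + 13 + 35 + 98 + 16 = 255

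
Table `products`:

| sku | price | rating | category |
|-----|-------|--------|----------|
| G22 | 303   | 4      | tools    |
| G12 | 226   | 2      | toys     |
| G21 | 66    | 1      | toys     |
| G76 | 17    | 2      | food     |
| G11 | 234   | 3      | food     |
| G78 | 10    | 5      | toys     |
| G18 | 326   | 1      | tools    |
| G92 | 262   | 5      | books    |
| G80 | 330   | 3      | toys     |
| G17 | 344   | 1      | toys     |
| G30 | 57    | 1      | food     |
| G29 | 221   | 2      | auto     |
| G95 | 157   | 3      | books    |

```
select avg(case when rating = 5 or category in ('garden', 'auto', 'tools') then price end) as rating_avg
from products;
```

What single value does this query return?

sku=G22: ✓ → 303
sku=G12: ✗
sku=G21: ✗
sku=G76: ✗
sku=G11: ✗
sku=G78: ✓ → 10
sku=G18: ✓ → 326
sku=G92: ✓ → 262
sku=G80: ✗
sku=G17: ✗
sku=G30: ✗
sku=G29: ✓ → 221
sku=G95: ✗
rating_avg = (303 + 10 + 326 + 262 + 221) / 5 = 224.4

224.4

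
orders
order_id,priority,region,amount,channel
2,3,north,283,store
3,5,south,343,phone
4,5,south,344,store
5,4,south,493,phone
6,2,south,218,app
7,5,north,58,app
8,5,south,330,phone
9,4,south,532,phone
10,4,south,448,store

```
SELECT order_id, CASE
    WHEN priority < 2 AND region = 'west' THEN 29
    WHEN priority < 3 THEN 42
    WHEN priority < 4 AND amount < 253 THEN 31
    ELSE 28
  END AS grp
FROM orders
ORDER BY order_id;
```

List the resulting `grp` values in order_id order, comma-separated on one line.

order_id=2: ELSE → 28
order_id=3: ELSE → 28
order_id=4: ELSE → 28
order_id=5: ELSE → 28
order_id=6: priority < 3 → 42
order_id=7: ELSE → 28
order_id=8: ELSE → 28
order_id=9: ELSE → 28
order_id=10: ELSE → 28

28, 28, 28, 28, 42, 28, 28, 28, 28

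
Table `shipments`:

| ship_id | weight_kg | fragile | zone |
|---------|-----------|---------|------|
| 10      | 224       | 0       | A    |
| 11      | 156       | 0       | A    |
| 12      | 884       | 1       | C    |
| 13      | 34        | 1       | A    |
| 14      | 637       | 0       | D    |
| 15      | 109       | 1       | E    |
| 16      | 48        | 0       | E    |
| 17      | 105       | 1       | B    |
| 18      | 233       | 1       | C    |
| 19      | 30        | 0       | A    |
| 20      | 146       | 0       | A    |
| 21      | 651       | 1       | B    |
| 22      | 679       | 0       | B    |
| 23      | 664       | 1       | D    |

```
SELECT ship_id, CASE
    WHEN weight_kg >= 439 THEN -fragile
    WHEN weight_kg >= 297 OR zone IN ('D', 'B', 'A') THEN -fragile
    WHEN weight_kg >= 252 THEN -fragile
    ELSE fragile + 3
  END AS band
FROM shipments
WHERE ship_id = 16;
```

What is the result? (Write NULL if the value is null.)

ship_id = 16: weight_kg=48, fragile=0, zone=E.
weight_kg >= 439 → false
weight_kg >= 297 OR zone IN ('D', 'B', 'A') → false
weight_kg >= 252 → false
No prior WHEN matched → ELSE → 3

3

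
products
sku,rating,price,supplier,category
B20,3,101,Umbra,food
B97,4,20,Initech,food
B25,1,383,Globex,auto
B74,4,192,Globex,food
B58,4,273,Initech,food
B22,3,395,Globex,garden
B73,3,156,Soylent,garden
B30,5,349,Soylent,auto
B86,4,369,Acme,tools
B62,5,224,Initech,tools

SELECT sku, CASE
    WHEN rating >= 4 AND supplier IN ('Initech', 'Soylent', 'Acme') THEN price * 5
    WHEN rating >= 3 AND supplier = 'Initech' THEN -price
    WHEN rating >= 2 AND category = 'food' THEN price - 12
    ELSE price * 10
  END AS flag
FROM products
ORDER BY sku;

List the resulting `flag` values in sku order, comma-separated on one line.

89, 3950, 3830, 1745, 1365, 1120, 1560, 180, 1845, 100

sku=B20: rating >= 2 AND category = 'food' → 89
sku=B22: ELSE → 3950
sku=B25: ELSE → 3830
sku=B30: rating >= 4 AND supplier IN ('Initech', 'Soylent', 'Acme') → 1745
sku=B58: rating >= 4 AND supplier IN ('Initech', 'Soylent', 'Acme') → 1365
sku=B62: rating >= 4 AND supplier IN ('Initech', 'Soylent', 'Acme') → 1120
sku=B73: ELSE → 1560
sku=B74: rating >= 2 AND category = 'food' → 180
sku=B86: rating >= 4 AND supplier IN ('Initech', 'Soylent', 'Acme') → 1845
sku=B97: rating >= 4 AND supplier IN ('Initech', 'Soylent', 'Acme') → 100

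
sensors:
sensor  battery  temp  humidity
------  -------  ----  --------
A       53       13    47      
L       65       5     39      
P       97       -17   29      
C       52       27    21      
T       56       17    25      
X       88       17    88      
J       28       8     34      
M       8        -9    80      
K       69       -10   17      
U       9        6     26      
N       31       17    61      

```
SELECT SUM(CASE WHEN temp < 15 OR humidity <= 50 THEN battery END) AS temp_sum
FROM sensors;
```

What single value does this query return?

437

sensor=A: ✓ → 53
sensor=L: ✓ → 65
sensor=P: ✓ → 97
sensor=C: ✓ → 52
sensor=T: ✓ → 56
sensor=X: ✗
sensor=J: ✓ → 28
sensor=M: ✓ → 8
sensor=K: ✓ → 69
sensor=U: ✓ → 9
sensor=N: ✗
temp_sum = 53 + 65 + 97 + 52 + 56 + 28 + 8 + 69 + 9 = 437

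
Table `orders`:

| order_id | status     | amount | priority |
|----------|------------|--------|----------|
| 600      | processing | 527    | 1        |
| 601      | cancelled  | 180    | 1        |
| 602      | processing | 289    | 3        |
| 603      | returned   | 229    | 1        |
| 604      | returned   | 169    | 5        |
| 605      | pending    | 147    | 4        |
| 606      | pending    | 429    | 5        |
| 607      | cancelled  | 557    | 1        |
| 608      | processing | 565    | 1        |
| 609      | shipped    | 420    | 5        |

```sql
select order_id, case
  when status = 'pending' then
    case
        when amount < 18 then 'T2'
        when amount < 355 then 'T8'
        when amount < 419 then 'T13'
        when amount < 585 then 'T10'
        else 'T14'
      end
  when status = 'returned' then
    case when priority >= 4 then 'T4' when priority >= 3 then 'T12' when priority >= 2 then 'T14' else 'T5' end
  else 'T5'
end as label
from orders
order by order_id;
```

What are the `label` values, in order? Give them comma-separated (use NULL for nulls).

order_id=600: status='processing' → outer ELSE → T5
order_id=601: status='cancelled' → outer ELSE → T5
order_id=602: status='processing' → outer ELSE → T5
order_id=603: status='returned' → inner[ELSE] → T5
order_id=604: status='returned' → inner[priority >= 4] → T4
order_id=605: status='pending' → inner[amount < 355] → T8
order_id=606: status='pending' → inner[amount < 585] → T10
order_id=607: status='cancelled' → outer ELSE → T5
order_id=608: status='processing' → outer ELSE → T5
order_id=609: status='shipped' → outer ELSE → T5

T5, T5, T5, T5, T4, T8, T10, T5, T5, T5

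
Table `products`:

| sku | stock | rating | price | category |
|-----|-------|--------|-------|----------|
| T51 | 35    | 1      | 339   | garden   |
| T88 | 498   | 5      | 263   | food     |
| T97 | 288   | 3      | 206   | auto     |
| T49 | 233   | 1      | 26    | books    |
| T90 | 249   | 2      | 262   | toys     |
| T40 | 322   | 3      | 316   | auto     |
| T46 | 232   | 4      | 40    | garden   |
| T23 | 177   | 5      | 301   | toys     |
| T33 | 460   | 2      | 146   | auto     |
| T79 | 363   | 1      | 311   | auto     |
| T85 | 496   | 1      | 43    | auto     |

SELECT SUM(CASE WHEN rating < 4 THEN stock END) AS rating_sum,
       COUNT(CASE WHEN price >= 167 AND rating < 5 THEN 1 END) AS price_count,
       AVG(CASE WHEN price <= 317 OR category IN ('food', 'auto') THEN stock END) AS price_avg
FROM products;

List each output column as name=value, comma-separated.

rating_sum=2446, price_count=5, price_avg=331.8

[rating_sum: rating < 4]
sku=T51: ✓ → 35
sku=T88: ✗
sku=T97: ✓ → 288
sku=T49: ✓ → 233
sku=T90: ✓ → 249
sku=T40: ✓ → 322
sku=T46: ✗
sku=T23: ✗
sku=T33: ✓ → 460
sku=T79: ✓ → 363
sku=T85: ✓ → 496
rating_sum = 35 + 288 + 233 + 249 + 322 + 460 + 363 + 496 = 2446
—
[price_count: price >= 167 AND rating < 5]
sku=T51: ✓ → 1
sku=T88: ✗
sku=T97: ✓ → 1
sku=T49: ✗
sku=T90: ✓ → 1
sku=T40: ✓ → 1
sku=T46: ✗
sku=T23: ✗
sku=T33: ✗
sku=T79: ✓ → 1
sku=T85: ✗
price_count = COUNT(1, 1, 1, 1, 1) = 5
—
[price_avg: price <= 317 OR category IN ('food', 'auto')]
sku=T51: ✗
sku=T88: ✓ → 498
sku=T97: ✓ → 288
sku=T49: ✓ → 233
sku=T90: ✓ → 249
sku=T40: ✓ → 322
sku=T46: ✓ → 232
sku=T23: ✓ → 177
sku=T33: ✓ → 460
sku=T79: ✓ → 363
sku=T85: ✓ → 496
price_avg = (498 + 288 + 233 + 249 + 322 + 232 + 177 + 460 + 363 + 496) / 10 = 331.8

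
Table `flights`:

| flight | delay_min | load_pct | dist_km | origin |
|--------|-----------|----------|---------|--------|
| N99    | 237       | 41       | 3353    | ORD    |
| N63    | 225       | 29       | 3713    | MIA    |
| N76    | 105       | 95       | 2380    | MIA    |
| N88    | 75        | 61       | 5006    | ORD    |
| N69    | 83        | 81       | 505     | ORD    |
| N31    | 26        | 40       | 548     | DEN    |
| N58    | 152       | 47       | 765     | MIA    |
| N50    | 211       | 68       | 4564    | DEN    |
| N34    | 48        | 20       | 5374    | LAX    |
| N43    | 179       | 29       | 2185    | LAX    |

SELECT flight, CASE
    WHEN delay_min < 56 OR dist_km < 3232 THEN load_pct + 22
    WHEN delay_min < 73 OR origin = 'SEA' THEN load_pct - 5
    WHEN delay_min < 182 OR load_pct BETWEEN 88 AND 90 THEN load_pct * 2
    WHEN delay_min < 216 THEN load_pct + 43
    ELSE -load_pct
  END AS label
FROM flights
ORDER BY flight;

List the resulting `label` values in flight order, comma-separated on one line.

flight=N31: delay_min < 56 OR dist_km < 3232 → 62
flight=N34: delay_min < 56 OR dist_km < 3232 → 42
flight=N43: delay_min < 56 OR dist_km < 3232 → 51
flight=N50: delay_min < 216 → 111
flight=N58: delay_min < 56 OR dist_km < 3232 → 69
flight=N63: ELSE → -29
flight=N69: delay_min < 56 OR dist_km < 3232 → 103
flight=N76: delay_min < 56 OR dist_km < 3232 → 117
flight=N88: delay_min < 182 OR load_pct BETWEEN 88 AND 90 → 122
flight=N99: ELSE → -41

62, 42, 51, 111, 69, -29, 103, 117, 122, -41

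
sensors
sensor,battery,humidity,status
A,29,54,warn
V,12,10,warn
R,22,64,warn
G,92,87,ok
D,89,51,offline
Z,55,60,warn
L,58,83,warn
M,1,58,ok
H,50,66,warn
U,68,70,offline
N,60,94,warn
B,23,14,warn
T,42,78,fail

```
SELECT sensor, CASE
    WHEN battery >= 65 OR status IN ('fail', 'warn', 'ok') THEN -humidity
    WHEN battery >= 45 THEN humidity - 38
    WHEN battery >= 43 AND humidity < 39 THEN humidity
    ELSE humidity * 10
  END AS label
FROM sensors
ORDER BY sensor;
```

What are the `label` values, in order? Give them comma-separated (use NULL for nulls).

sensor=A: battery >= 65 OR status IN ('fail', 'warn', 'ok') → -54
sensor=B: battery >= 65 OR status IN ('fail', 'warn', 'ok') → -14
sensor=D: battery >= 65 OR status IN ('fail', 'warn', 'ok') → -51
sensor=G: battery >= 65 OR status IN ('fail', 'warn', 'ok') → -87
sensor=H: battery >= 65 OR status IN ('fail', 'warn', 'ok') → -66
sensor=L: battery >= 65 OR status IN ('fail', 'warn', 'ok') → -83
sensor=M: battery >= 65 OR status IN ('fail', 'warn', 'ok') → -58
sensor=N: battery >= 65 OR status IN ('fail', 'warn', 'ok') → -94
sensor=R: battery >= 65 OR status IN ('fail', 'warn', 'ok') → -64
sensor=T: battery >= 65 OR status IN ('fail', 'warn', 'ok') → -78
sensor=U: battery >= 65 OR status IN ('fail', 'warn', 'ok') → -70
sensor=V: battery >= 65 OR status IN ('fail', 'warn', 'ok') → -10
sensor=Z: battery >= 65 OR status IN ('fail', 'warn', 'ok') → -60

-54, -14, -51, -87, -66, -83, -58, -94, -64, -78, -70, -10, -60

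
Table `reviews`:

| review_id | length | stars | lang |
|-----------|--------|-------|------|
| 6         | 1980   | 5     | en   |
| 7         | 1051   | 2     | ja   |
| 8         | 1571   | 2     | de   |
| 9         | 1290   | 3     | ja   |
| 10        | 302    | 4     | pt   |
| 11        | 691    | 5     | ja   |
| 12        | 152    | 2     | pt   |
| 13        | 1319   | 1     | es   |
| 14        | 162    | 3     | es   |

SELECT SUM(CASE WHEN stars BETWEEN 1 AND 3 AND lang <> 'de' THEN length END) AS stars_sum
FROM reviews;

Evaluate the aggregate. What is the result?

3974

review_id=6: ✗
review_id=7: ✓ → 1051
review_id=8: ✗
review_id=9: ✓ → 1290
review_id=10: ✗
review_id=11: ✗
review_id=12: ✓ → 152
review_id=13: ✓ → 1319
review_id=14: ✓ → 162
stars_sum = 1051 + 1290 + 152 + 1319 + 162 = 3974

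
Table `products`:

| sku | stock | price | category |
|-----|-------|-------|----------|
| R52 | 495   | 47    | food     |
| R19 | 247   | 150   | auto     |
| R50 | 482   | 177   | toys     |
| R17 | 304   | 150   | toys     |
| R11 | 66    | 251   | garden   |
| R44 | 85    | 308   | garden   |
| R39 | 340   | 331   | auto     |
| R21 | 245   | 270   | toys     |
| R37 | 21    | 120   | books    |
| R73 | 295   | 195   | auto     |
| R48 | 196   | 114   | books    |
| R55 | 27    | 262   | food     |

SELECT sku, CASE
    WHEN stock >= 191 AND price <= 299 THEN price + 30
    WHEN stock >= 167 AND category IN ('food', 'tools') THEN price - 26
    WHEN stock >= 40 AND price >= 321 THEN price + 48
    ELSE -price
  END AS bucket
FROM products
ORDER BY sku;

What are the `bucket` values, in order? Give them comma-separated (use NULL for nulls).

sku=R11: ELSE → -251
sku=R17: stock >= 191 AND price <= 299 → 180
sku=R19: stock >= 191 AND price <= 299 → 180
sku=R21: stock >= 191 AND price <= 299 → 300
sku=R37: ELSE → -120
sku=R39: stock >= 40 AND price >= 321 → 379
sku=R44: ELSE → -308
sku=R48: stock >= 191 AND price <= 299 → 144
sku=R50: stock >= 191 AND price <= 299 → 207
sku=R52: stock >= 191 AND price <= 299 → 77
sku=R55: ELSE → -262
sku=R73: stock >= 191 AND price <= 299 → 225

-251, 180, 180, 300, -120, 379, -308, 144, 207, 77, -262, 225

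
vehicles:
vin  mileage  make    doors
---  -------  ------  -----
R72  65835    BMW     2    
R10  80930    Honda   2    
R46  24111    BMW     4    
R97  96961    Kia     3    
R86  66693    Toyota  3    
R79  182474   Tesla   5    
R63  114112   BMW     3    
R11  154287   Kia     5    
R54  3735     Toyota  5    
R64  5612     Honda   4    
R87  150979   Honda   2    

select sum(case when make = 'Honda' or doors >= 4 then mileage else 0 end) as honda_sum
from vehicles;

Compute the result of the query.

602128

vin=R72: ✗
vin=R10: ✓ → 80930
vin=R46: ✓ → 24111
vin=R97: ✗
vin=R86: ✗
vin=R79: ✓ → 182474
vin=R63: ✗
vin=R11: ✓ → 154287
vin=R54: ✓ → 3735
vin=R64: ✓ → 5612
vin=R87: ✓ → 150979
honda_sum = 80930 + 24111 + 182474 + 154287 + 3735 + 5612 + 150979 = 602128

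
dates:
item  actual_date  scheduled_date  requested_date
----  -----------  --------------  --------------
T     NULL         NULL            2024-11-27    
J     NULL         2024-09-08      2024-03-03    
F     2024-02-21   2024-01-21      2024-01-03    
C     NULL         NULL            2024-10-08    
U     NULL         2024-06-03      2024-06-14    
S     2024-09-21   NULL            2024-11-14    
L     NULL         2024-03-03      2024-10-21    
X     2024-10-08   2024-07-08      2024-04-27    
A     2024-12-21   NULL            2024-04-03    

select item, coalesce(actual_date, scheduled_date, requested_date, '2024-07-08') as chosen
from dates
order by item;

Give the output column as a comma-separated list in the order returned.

2024-12-21, 2024-10-08, 2024-02-21, 2024-09-08, 2024-03-03, 2024-09-21, 2024-11-27, 2024-06-03, 2024-10-08

item=A: actual_date=2024-12-21 → 2024-12-21
item=C: actual_date=NULL, scheduled_date=NULL, requested_date=2024-10-08 → 2024-10-08
item=F: actual_date=2024-02-21 → 2024-02-21
item=J: actual_date=NULL, scheduled_date=2024-09-08 → 2024-09-08
item=L: actual_date=NULL, scheduled_date=2024-03-03 → 2024-03-03
item=S: actual_date=2024-09-21 → 2024-09-21
item=T: actual_date=NULL, scheduled_date=NULL, requested_date=2024-11-27 → 2024-11-27
item=U: actual_date=NULL, scheduled_date=2024-06-03 → 2024-06-03
item=X: actual_date=2024-10-08 → 2024-10-08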